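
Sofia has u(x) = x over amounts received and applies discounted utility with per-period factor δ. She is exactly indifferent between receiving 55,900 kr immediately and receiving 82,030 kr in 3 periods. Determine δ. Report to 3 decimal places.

δ ≈ 0.880

Equating discounted utilities: u(55900) = δ^3·u(82030) ⇒ δ^3 = u(55900)/u(82030).
With u(x) = x: δ^3 = 55900/82030 = 0.68146.
So δ = 0.68146^(1/3) ≈ 0.880.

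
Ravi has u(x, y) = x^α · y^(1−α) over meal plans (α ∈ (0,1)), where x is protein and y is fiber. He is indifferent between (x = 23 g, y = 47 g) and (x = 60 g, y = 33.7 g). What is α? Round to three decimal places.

α ≈ 0.258

Set the two utilities equal: 23^α·47^(1−α) = 60^α·33.7^(1−α).
(23/60)^α = (33.7/47)^(1−α); take logs: α·ln(23/60) = (1−α)·ln(33.7/47), i.e. α·-0.958850 = (1−α)·-0.332650.
So α/(1−α) = (-0.332650)/(-0.958850) = 0.346926, and α = 0.346926/1.346926 ≈ 0.258.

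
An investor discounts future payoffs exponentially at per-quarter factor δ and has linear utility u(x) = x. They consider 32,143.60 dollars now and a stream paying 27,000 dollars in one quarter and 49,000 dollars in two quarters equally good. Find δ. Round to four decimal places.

Equating present values: 32143.60 = 27000δ + 49000δ².
So 49000δ² + 27000δ − 32143.60 = 0.
The positive root is δ = [−27000 + √(27000² + 4·49000·32143.60)] / (2·49000) = (−27000 + 83840.000)/98000 ≈ 0.5800.

δ ≈ 0.5800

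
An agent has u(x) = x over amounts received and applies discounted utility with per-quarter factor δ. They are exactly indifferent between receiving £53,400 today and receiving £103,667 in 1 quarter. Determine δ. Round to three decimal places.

Equating discounted utilities: u(53400) = δ·u(103667) ⇒ δ = u(53400)/u(103667).
With u(x) = x: δ = 53400/103667 = 0.51511.

δ ≈ 0.515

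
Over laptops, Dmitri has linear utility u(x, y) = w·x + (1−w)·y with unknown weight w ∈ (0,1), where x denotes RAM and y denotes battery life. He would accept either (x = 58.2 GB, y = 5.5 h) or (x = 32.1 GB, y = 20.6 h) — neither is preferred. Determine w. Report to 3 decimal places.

w = 0.367

Indifference: w·58.2 + (1−w)·5.5 = w·32.1 + (1−w)·20.6.
w·(58.2−32.1) = (1−w)·(20.6−5.5), i.e. w·26.1 = (1−w)·15.1.
Hence w = 15.1/(26.1+15.1) = 15.1/41.2 = 0.367.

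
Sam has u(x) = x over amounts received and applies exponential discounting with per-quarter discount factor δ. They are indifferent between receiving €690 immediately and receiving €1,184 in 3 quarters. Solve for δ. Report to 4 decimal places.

Equating discounted utilities: u(690) = δ^3·u(1184) ⇒ δ^3 = u(690)/u(1184).
With u(x) = x: δ^3 = 690/1184 = 0.58277.
So δ = 0.58277^(1/3) ≈ 0.8353.

δ ≈ 0.8353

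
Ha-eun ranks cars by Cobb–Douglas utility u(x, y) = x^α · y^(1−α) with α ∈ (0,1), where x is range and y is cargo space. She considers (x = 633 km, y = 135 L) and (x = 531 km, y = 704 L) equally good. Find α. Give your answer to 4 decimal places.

α ≈ 0.9038

Indifference: 633^α · 135^(1−α) = 531^α · 704^(1−α).
(633/531)^α = (704/135)^(1−α); take logs: α·ln(633/531) = (1−α)·ln(704/135), i.e. α·0.1757084 = (1−α)·1.6515036.
So α/(1−α) = (1.6515036)/(0.1757084) = 9.3991158, and α = 9.3991158/10.3991158 ≈ 0.9038.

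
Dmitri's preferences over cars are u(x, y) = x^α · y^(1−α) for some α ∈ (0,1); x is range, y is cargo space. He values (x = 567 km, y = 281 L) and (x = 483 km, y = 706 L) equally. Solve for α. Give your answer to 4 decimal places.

Set the two utilities equal: 567^α·281^(1−α) = 483^α·706^(1−α).
(567/483)^α = (706/281)^(1−α); take logs: α·ln(567/483) = (1−α)·ln(706/281), i.e. α·0.1603427 = (1−α)·0.9212606.
Thus α·(1.0816033) = 0.9212606, so α = 0.9212606/1.0816033 ≈ 0.8518.

α ≈ 0.8518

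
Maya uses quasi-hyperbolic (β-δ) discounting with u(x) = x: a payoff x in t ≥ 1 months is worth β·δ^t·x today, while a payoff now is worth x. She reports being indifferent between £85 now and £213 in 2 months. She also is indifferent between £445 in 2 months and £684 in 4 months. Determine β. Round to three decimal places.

The second indifference involves only future payoffs, so β cancels: β·δ^2·445 = β·δ^4·684, giving δ^2 = 445/684 = 0.65058, so δ = 0.80659.
Substituting δ into 85 = β·δ^2·213: β = 85/(138.575) ≈ 0.613.

β ≈ 0.613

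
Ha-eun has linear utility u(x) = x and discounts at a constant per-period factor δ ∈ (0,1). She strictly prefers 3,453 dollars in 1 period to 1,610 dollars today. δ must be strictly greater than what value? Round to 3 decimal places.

Comparing present values: 1610 < δ·3453.
Dividing through by 3453 gives δ > 0.46626.

δ > 0.466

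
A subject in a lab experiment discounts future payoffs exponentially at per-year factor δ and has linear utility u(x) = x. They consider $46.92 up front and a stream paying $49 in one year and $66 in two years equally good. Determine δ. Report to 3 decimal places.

The stream is worth 49δ + 66δ² today, so 49δ + 66δ² = 46.92.
Rearranged: 66δ² + 49δ − 46.92 = 0.
δ = (−49 + √(49² + 4·66·46.92)) / (2·66) = (−49 + √14787.88) / 132 ≈ 0.550.

δ ≈ 0.550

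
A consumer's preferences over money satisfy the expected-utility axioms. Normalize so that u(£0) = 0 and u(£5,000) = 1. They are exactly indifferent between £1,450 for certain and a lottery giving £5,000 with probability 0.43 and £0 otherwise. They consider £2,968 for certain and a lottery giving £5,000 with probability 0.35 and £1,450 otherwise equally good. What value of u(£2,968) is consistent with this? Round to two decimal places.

First, u(£1,450) = 0.43·u(£5,000) + 0.57·u(£0) = 0.43.
Then u(£2,968) = 0.35·u(£5,000) + 0.65·u(£1,450) = 0.35·1.00 + 0.65·0.43 = 0.6295.

0.63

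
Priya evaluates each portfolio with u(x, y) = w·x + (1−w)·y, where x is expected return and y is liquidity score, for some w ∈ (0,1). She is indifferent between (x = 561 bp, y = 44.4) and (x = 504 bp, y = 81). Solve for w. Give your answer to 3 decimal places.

u(561,44.4) = u(504,81) means w·561 + (1−w)·44.4 = w·504 + (1−w)·81.
Collecting terms: w·57 = (1−w)·36.6.
The marginal rate of substitution is 36.6/57, so w = 36.6/(57+36.6) = 0.391.

w = 0.391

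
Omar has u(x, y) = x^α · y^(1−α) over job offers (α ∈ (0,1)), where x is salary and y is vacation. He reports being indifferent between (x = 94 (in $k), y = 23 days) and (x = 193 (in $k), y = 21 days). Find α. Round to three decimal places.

Set the two utilities equal: 94^α·23^(1−α) = 193^α·21^(1−α).
(94/193)^α = (21/23)^(1−α); take logs: α·ln(94/193) = (1−α)·ln(21/23), i.e. α·-0.719395 = (1−α)·-0.090972.
Thus α·(-0.810367) = -0.090972, so α = -0.090972/-0.810367 ≈ 0.112.

α ≈ 0.112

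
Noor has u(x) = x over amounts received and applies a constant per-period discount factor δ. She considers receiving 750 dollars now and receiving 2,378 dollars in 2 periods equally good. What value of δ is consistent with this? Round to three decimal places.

Indifference means u(750) = δ^2 · u(2378), so δ^2 = u(750)/u(2378).
With u(x) = x: δ^2 = 750/2378 = 0.31539.
So δ = 0.31539^(1/2) ≈ 0.562.

δ ≈ 0.562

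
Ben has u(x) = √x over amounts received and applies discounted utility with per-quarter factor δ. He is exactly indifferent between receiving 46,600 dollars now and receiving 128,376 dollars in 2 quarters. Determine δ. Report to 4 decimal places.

δ ≈ 0.7762

Equating discounted utilities: u(46600) = δ^2·u(128376) ⇒ δ^2 = u(46600)/u(128376).
Since u(x) = √x, δ^2 = √(46600/128376) = 0.60249.
Hence δ = (0.60249)^(1/2) = 0.776203.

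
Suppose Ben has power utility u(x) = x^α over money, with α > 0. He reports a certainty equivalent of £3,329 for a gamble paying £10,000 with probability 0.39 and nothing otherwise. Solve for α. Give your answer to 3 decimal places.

Since u(0) = 0, the lottery's EU is 0.39·10000^α.
Equating: 3329^α = 0.39·10000^α, i.e. 0.3329^α = 0.39.
α = ln(0.39) / ln(3329/10000) = -0.941609/-1.099913 ≈ 0.856.

α ≈ 0.856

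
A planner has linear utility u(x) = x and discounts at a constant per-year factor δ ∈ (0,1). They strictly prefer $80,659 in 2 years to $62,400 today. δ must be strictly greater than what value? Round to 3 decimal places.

Comparing present values: 62400 < δ^2·80659.
Hence δ^2 > 62400/80659 = 0.77363, and x ↦ x^(1/2) is increasing on (0,∞).
δ > 0.77363^(1/2) = 0.880.

δ > 0.880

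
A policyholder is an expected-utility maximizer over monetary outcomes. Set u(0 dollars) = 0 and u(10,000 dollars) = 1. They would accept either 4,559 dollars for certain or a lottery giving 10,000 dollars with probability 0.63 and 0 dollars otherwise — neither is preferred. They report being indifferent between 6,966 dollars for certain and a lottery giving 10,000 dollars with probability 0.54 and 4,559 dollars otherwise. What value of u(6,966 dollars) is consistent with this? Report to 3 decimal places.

The first gamble pins u(4,559 dollars): it must equal 0.63·1 + 0.37·0 = 0.63.
The second indifference gives u(6,966 dollars) = 0.54·u(10,000 dollars) + 0.46·u(4,559 dollars) = 0.54·1.00 + 0.46·0.63 = 0.8298.

0.830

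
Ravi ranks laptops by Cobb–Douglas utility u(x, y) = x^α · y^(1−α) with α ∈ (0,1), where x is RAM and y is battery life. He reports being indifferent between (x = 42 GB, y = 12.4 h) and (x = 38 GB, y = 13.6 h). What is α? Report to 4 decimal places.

α ≈ 0.4800

Indifference: 42^α · 12.4^(1−α) = 38^α · 13.6^(1−α).
Rearrange to (42/38)^α = (13.6/12.4)^(1−α) and take logs: α·0.1000835 = (1−α)·0.0923733.
With A = 0.1000835 and B = 0.0923733: α·A = (1−α)·B, so α = B/(A+B) = 0.0923733/0.1924568 ≈ 0.4800.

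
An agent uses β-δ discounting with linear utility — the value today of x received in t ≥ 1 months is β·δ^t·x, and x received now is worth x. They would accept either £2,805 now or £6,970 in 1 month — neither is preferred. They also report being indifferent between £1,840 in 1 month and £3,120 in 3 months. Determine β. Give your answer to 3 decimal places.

β ≈ 0.524

From the later pair, β·δ^1·1840 = β·δ^3·3120; dividing through, δ^2 = 1840/3120 = 0.58974, so δ = 0.76795.
The first indifference: 2805 = β·δ·6970, so β = 2805/(δ·6970) = 2805/(0.76795·6970) ≈ 0.524.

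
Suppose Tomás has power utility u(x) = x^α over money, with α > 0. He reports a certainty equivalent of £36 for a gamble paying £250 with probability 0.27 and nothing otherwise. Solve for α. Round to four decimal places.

α ≈ 0.6756

Since u(0) = 0, the lottery's EU is 0.27·250^α.
Equating: 36^α = 0.27·250^α, i.e. 0.1440^α = 0.27.
Taking logs: α·ln(36/250) = ln(0.27), so α = -1.3093333 / -1.9379420 ≈ 0.6756.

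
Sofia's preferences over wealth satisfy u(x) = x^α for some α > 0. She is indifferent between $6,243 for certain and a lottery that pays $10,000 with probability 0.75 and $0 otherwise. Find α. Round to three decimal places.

α ≈ 0.611

EU(lottery) = 0.75·10000^α + 0.25·0 = 0.75·10000^α.
Indifference: 6243^α = 0.75·10000^α, so (6243/10000)^α = 0.75.
Taking logs: α·ln(6243/10000) = ln(0.75), so α = -0.287682 / -0.471124 ≈ 0.611.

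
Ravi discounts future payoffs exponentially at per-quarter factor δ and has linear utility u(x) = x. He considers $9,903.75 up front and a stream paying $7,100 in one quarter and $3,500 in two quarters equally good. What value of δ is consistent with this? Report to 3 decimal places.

Present value of the stream is 7100·δ + 3500·δ². Indifference gives 7100δ + 3500δ² = 9903.75.
So 3500δ² + 7100δ − 9903.75 = 0.
By the quadratic formula (taking the positive root), δ = (−7100 + √189062500.00) / 7000 ≈ 0.950.

δ ≈ 0.950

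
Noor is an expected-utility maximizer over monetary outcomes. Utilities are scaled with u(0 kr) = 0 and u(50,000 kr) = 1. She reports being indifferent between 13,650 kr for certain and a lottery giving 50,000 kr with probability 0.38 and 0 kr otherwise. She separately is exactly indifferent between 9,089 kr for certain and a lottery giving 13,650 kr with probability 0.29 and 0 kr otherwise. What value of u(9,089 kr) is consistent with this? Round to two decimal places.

The first gamble pins u(13,650 kr): it must equal 0.38·1 + 0.62·0 = 0.38.
The second indifference gives u(9,089 kr) = 0.29·u(13,650 kr) + 0.71·u(0 kr) = 0.29·0.38 + 0.71·0.00 = 0.1102.

0.11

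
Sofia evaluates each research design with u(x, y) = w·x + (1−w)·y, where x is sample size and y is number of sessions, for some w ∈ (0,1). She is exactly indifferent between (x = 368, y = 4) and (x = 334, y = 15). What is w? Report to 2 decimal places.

Indifference: w·368 + (1−w)·4 = w·334 + (1−w)·15.
Collecting terms: w·34 = (1−w)·11.
So w/(1−w) = 11/34 = 0.3235, giving w = 11/(34+11) = 0.24.

w = 0.24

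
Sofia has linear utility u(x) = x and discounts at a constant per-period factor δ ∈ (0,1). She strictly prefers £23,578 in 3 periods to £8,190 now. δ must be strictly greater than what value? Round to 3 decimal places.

Comparing present values: 8190 < δ^3·23578.
Dividing by 23578: δ^3 > 0.34736. Both sides are positive, so the cube root keeps the direction.
δ > 0.34736^(1/3) = 0.703.

δ > 0.703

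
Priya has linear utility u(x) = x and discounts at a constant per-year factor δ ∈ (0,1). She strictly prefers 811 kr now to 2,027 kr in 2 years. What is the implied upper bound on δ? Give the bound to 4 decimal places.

δ < 0.6325

Under u(x) = x this choice says 811 > δ^2·2027.
Dividing by 2027: δ^2 < 0.40010. Both sides are positive, so the square root keeps the direction.
δ < (811/2027)^(1/2) ≈ 0.6325.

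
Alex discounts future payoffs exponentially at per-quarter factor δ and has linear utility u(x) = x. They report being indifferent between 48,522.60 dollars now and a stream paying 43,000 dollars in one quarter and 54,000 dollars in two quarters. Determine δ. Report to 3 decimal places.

δ ≈ 0.630

Present value of the stream is 43000·δ + 54000·δ². Indifference gives 43000δ + 54000δ² = 48522.60.
That is, 54000δ² + 43000δ − 48522.60 = 0, a quadratic in δ.
The positive root is δ = [−43000 + √(43000² + 4·54000·48522.60)] / (2·54000) = (−43000 + 111040.000)/108000 ≈ 0.630.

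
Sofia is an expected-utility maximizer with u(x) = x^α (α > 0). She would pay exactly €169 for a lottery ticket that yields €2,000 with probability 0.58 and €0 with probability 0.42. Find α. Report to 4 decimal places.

α ≈ 0.2204

The lottery's expected utility is 0.58·u(2000) + 0.42·u(0) = 0.58·2000^α (since u(0) = 0 for α > 0).
Indifference: 169^α = 0.58·2000^α, so (169/2000)^α = 0.58.
α = ln(0.58) / ln(169/2000) = -0.5447272/-2.4710037 ≈ 0.2204.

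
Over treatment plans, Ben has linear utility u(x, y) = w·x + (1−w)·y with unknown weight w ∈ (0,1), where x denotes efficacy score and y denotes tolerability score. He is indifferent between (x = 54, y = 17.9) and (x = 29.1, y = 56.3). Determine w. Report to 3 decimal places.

u(54,17.9) = u(29.1,56.3) means w·54 + (1−w)·17.9 = w·29.1 + (1−w)·56.3.
Rearranging, 24.9·w − 38.4·(1−w) = 0.
So w/(1−w) = 38.4/24.9 = 1.5422, giving w = 38.4/(24.9+38.4) = 0.607.

w = 0.607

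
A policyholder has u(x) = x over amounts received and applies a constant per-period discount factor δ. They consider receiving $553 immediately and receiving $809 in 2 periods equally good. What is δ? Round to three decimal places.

Equating discounted utilities: u(553) = δ^2·u(809) ⇒ δ^2 = u(553)/u(809).
With u(x) = x: δ^2 = 553/809 = 0.68356.
So δ = 0.68356^(1/2) ≈ 0.827.

δ ≈ 0.827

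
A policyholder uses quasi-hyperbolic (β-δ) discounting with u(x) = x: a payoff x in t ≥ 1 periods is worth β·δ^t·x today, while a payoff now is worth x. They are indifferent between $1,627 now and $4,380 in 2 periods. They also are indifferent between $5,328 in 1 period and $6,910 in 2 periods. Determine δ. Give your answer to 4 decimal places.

From the later pair, β·δ^1·5328 = β·δ^2·6910; dividing through, δ = 5328/6910 = 0.77106.

δ ≈ 0.7711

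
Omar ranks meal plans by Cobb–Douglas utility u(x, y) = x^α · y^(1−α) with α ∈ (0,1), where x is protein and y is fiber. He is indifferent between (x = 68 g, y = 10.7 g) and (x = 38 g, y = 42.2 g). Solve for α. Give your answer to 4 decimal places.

α ≈ 0.7022

Set the two utilities equal: 68^α·10.7^(1−α) = 38^α·42.2^(1−α).
Rearrange to (68/38)^α = (42.2/10.7)^(1−α) and take logs: α·0.5819215 = (1−α)·1.3721765.
Thus α·(1.9540980) = 1.3721765, so α = 1.3721765/1.9540980 ≈ 0.7022.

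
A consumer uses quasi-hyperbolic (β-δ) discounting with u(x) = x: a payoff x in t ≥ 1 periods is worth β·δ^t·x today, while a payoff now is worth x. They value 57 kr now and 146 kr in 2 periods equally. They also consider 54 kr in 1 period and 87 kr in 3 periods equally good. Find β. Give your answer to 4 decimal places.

The second indifference involves only future payoffs, so β cancels: β·δ^1·54 = β·δ^3·87, giving δ^2 = 54/87 = 0.62069, so δ = 0.78784.
Now use the now-vs-future pair: 57 = β·δ^2·146 gives β = 57/(0.62069·146) ≈ 0.6290.

β ≈ 0.6290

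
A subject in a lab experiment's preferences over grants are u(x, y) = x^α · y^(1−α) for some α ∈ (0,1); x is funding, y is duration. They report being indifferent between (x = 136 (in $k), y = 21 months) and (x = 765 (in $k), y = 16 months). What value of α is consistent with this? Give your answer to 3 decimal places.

α ≈ 0.136

The Cobb–Douglas utilities coincide, so 136^α·21^(1−α) = 765^α·16^(1−α).
Taking logs: α·ln 136 + (1−α)·ln 21 = α·ln 765 + (1−α)·ln 16, i.e. α·-1.727221 = (1−α)·-0.271934.
Thus α·(-1.999155) = -0.271934, so α = -0.271934/-1.999155 ≈ 0.136.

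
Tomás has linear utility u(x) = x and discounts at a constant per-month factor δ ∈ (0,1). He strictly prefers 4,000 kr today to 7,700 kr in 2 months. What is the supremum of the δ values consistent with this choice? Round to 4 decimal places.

The preference means 4000 > δ^2·7700.
So δ^2 < 4000/7700 = 0.51948; taking the square root of both positive sides preserves the inequality.
δ < 0.51948^(1/2) = 0.7207.

δ < 0.7207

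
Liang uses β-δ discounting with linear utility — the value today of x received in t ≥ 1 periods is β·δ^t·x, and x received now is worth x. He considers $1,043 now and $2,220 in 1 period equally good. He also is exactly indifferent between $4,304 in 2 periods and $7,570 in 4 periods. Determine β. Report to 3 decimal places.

The second indifference involves only future payoffs, so β cancels: β·δ^2·4304 = β·δ^4·7570, giving δ^2 = 4304/7570 = 0.56856, so δ = 0.75403.
Substituting δ into 1043 = β·δ·2220: β = 1043/(1673.945) ≈ 0.623.

β ≈ 0.623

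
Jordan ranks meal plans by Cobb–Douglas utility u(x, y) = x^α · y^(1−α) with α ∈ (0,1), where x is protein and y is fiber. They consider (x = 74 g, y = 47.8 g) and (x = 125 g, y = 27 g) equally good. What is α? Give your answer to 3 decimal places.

Set the two utilities equal: 74^α·47.8^(1−α) = 125^α·27^(1−α).
Rearrange to (74/125)^α = (27/47.8)^(1−α) and take logs: α·-0.524249 = (1−α)·-0.571189.
So α/(1−α) = (-0.571189)/(-0.524249) = 1.089538, and α = 1.089538/2.089538 ≈ 0.521.

α ≈ 0.521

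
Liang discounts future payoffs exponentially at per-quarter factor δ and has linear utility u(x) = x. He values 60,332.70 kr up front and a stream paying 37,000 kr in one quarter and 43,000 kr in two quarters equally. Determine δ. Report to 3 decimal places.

δ ≈ 0.830

The stream is worth 37000δ + 43000δ² today, so 37000δ + 43000δ² = 60332.70.
So 43000δ² + 37000δ − 60332.70 = 0.
The positive root is δ = [−37000 + √(37000² + 4·43000·60332.70)] / (2·43000) = (−37000 + 108380.000)/86000 ≈ 0.830.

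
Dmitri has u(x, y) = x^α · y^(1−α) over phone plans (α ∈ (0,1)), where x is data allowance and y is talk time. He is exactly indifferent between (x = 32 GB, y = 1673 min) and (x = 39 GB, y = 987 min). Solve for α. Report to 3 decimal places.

Indifference: 32^α · 1673^(1−α) = 39^α · 987^(1−α).
Taking logs: α·ln 32 + (1−α)·ln 1673 = α·ln 39 + (1−α)·ln 987, i.e. α·-0.197826 = (1−α)·-0.527704.
So α/(1−α) = (-0.527704)/(-0.197826) = 2.667516, and α = 2.667516/3.667516 ≈ 0.727.

α ≈ 0.727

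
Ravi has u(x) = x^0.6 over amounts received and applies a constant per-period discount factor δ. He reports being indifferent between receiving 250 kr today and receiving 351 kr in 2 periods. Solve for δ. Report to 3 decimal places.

Indifference means u(250) = δ^2 · u(351), so δ^2 = u(250)/u(351).
Since u(x) = x^0.6, δ^2 = (250/351)^0.6 = 0.71225^0.6 = 0.81579.
Taking the square root: δ = 0.81579^(1/2) ≈ 0.903.

δ ≈ 0.903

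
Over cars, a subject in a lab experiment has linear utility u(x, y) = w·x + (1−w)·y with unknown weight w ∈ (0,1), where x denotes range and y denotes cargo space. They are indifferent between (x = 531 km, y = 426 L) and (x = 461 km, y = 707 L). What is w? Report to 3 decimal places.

w = 0.801

u(531,426) = u(461,707) means w·531 + (1−w)·426 = w·461 + (1−w)·707.
w·(531−461) = (1−w)·(707−426), i.e. w·70 = (1−w)·281.
Hence w = 281/(70+281) = 281/351 = 0.801.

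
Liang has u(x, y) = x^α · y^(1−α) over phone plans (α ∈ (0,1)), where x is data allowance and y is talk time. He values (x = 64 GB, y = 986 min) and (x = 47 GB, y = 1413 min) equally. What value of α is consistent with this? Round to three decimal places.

α ≈ 0.538

The Cobb–Douglas utilities coincide, so 64^α·986^(1−α) = 47^α·1413^(1−α).
(64/47)^α = (1413/986)^(1−α); take logs: α·ln(64/47) = (1−α)·ln(1413/986), i.e. α·0.308735 = (1−α)·0.359814.
Thus α·(0.668549) = 0.359814, so α = 0.359814/0.668549 ≈ 0.538.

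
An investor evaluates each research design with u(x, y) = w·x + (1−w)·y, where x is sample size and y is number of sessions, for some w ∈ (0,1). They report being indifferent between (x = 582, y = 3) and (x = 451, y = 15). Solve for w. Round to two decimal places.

w = 0.08

u(582,3) = u(451,15) means w·582 + (1−w)·3 = w·451 + (1−w)·15.
Rearranging, 131·w − 12·(1−w) = 0.
Hence w = 12/(131+12) = 12/143 = 0.08.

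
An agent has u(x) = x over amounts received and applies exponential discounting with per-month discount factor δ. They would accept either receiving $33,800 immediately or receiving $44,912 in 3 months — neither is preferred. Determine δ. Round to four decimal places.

Indifference means u(33800) = δ^3 · u(44912), so δ^3 = u(33800)/u(44912).
With u(x) = x: δ^3 = 33800/44912 = 0.75258.
So δ = 0.75258^(1/3) ≈ 0.9096.

δ ≈ 0.9096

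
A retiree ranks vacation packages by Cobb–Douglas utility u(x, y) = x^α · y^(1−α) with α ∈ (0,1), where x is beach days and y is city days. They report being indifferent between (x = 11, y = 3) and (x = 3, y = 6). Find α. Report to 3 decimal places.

α ≈ 0.348

Indifference: 11^α · 3^(1−α) = 3^α · 6^(1−α).
(11/3)^α = (6/3)^(1−α); take logs: α·ln(11/3) = (1−α)·ln(6/3), i.e. α·1.299283 = (1−α)·0.693147.
With A = 1.299283 and B = 0.693147: α·A = (1−α)·B, so α = B/(A+B) = 0.693147/1.992430 ≈ 0.348.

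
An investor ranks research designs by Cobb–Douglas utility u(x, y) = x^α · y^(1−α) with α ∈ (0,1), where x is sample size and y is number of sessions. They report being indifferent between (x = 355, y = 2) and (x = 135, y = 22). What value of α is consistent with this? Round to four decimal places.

α ≈ 0.7127

Set the two utilities equal: 355^α·2^(1−α) = 135^α·22^(1−α).
Taking logs: α·ln 355 + (1−α)·ln 2 = α·ln 135 + (1−α)·ln 22, i.e. α·0.9668430 = (1−α)·2.3978953.
So α/(1−α) = (2.3978953)/(0.9668430) = 2.4801289, and α = 2.4801289/3.4801289 ≈ 0.7127.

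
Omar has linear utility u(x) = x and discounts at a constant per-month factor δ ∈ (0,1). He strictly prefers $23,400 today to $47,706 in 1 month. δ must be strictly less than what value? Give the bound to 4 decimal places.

Under u(x) = x this choice says 23400 > δ·47706.
Dividing through by 47706 gives δ < 0.49050.

δ < 0.4905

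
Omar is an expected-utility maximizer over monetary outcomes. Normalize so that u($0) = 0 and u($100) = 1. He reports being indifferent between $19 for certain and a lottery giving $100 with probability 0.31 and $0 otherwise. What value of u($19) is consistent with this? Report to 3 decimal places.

The indifference gives u($19) = 0.31·u($100) + 0.69·u($0) = 0.31·1 + 0.69·0 = 0.31.

0.310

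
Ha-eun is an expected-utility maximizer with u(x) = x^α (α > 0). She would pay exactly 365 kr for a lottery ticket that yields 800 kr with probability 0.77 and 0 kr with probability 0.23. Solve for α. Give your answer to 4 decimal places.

The lottery's expected utility is 0.77·u(800) + 0.23·u(0) = 0.77·800^α (since u(0) = 0 for α > 0).
Equating: 365^α = 0.77·800^α, i.e. 0.4562^α = 0.77.
α = ln(0.77) / ln(365/800) = -0.2613648/-0.7847144 ≈ 0.3331.

α ≈ 0.3331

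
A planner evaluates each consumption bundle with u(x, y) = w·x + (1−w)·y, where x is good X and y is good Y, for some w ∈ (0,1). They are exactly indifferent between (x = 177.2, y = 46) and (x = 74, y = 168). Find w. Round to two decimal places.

u(177.2,46) = u(74,168) means w·177.2 + (1−w)·46 = w·74 + (1−w)·168.
w·(177.2−74) = (1−w)·(168−46), i.e. w·103.2 = (1−w)·122.
So w/(1−w) = 122/103.2 = 1.1822, giving w = 122/(103.2+122) = 0.54.

w = 0.54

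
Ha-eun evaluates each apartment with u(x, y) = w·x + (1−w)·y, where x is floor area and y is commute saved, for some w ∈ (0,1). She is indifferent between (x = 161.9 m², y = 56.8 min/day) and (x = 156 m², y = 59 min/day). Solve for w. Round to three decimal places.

Indifference: w·161.9 + (1−w)·56.8 = w·156 + (1−w)·59.
w·(161.9−156) = (1−w)·(59−56.8), i.e. w·5.9 = (1−w)·2.2.
Hence w = 2.2/(5.9+2.2) = 2.2/8.1 = 0.272.

w = 0.272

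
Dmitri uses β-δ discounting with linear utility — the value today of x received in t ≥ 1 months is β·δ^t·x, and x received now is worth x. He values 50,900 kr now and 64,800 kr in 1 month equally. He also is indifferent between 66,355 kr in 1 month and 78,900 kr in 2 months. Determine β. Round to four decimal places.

β ≈ 0.9340

The second indifference involves only future payoffs, so β cancels: β·δ^1·66355 = β·δ^2·78900, giving δ = 66355/78900 = 0.84100.
Now use the now-vs-future pair: 50900 = β·δ·64800 gives β = 50900/(0.84100·64800) ≈ 0.9340.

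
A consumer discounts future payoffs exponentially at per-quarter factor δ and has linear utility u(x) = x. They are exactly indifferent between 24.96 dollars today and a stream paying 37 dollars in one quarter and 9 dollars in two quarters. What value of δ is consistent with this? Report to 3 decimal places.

Equating present values: 24.96 = 37δ + 9δ².
That is, 9δ² + 37δ − 24.96 = 0, a quadratic in δ.
The positive root is δ = [−37 + √(37² + 4·9·24.96)] / (2·9) = (−37 + 47.619)/18 ≈ 0.590.

δ ≈ 0.590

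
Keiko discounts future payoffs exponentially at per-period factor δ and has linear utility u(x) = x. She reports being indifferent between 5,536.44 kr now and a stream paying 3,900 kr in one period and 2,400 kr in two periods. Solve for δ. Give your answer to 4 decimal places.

Equating present values: 5536.44 = 3900δ + 2400δ².
So 2400δ² + 3900δ − 5536.44 = 0.
δ = (−3900 + √(3900² + 4·2400·5536.44)) / (2·2400) = (−3900 + √68359824.00) / 4800 ≈ 0.9100.

δ ≈ 0.9100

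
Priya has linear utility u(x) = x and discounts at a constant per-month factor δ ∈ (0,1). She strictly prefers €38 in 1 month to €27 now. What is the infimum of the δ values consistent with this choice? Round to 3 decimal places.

δ > 0.711

Under u(x) = x this choice says 27 < δ·38.
So δ > 27/38 = 0.71053.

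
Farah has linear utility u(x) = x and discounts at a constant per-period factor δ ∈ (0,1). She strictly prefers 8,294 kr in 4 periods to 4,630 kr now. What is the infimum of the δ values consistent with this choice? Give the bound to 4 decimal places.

The preference means 4630 < δ^4·8294.
Dividing by 8294: δ^4 > 0.55823. Both sides are positive, so the 4th root keeps the direction.
δ > (4630/8294)^(1/4) ≈ 0.8644.

δ > 0.8644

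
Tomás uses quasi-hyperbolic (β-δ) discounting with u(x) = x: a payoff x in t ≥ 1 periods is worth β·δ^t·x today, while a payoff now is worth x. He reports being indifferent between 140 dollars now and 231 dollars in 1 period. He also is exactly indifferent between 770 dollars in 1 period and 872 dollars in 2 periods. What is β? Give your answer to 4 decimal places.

Both payoffs in the second observation are in the future, so β drops out: δ^1·770 = δ^2·872 ⇒ δ = 770/872 = 0.88303.
Substituting δ into 140 = β·δ·231: β = 140/(203.979) ≈ 0.6863.

β ≈ 0.6863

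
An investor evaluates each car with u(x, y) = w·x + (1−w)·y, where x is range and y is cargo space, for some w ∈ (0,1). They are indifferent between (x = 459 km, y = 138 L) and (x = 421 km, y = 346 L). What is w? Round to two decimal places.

w = 0.85

Indifference: w·459 + (1−w)·138 = w·421 + (1−w)·346.
Collecting terms: w·38 = (1−w)·208.
The marginal rate of substitution is 208/38, so w = 208/(38+208) = 0.85.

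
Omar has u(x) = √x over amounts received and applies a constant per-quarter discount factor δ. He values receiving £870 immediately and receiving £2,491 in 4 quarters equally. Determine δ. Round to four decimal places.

The payoff in 4 quarters is discounted by δ^4, so u(870) = δ^4·u(2491) and δ^4 = u(870)/u(2491).
With u(x) = √x: δ^4 = √870/√2491 = √(870/2491) = 0.59098.
Taking the 4th root: δ = 0.59098^(1/4) ≈ 0.8768.

δ ≈ 0.8768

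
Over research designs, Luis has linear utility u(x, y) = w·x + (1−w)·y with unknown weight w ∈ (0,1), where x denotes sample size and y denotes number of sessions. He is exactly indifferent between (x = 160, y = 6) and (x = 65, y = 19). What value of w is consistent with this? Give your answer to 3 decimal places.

u(160,6) = u(65,19) means w·160 + (1−w)·6 = w·65 + (1−w)·19.
w·(160−65) = (1−w)·(19−6), i.e. w·95 = (1−w)·13.
The marginal rate of substitution is 13/95, so w = 13/(95+13) = 0.120.

w = 0.120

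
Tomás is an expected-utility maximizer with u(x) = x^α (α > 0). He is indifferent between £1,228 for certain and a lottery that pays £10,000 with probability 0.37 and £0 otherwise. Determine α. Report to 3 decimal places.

The lottery's expected utility is 0.37·u(10000) + 0.63·u(0) = 0.37·10000^α (since u(0) = 0 for α > 0).
Indifference: 1228^α = 0.37·10000^α, so (1228/10000)^α = 0.37.
Taking logs: α·ln(1228/10000) = ln(0.37), so α = -0.994252 / -2.097198 ≈ 0.474.

α ≈ 0.474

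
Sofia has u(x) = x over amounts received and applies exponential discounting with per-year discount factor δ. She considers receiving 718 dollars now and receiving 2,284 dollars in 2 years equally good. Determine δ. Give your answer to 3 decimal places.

Equating discounted utilities: u(718) = δ^2·u(2284) ⇒ δ^2 = u(718)/u(2284).
With u(x) = x: δ^2 = 718/2284 = 0.31436.
Hence δ = (0.31436)^(1/2) = 0.56068.

δ ≈ 0.561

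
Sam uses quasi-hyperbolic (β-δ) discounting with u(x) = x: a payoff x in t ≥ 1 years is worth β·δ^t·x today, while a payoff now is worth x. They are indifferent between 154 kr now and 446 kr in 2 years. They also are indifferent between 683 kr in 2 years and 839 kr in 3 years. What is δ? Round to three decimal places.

δ ≈ 0.814

Both payoffs in the second observation are in the future, so β drops out: δ^2·683 = δ^3·839 ⇒ δ = 683/839 = 0.81406.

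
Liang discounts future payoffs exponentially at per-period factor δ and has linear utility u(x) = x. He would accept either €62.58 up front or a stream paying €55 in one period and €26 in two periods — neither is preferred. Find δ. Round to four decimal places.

δ ≈ 0.8200

Equating present values: 62.58 = 55δ + 26δ².
That is, 26δ² + 55δ − 62.58 = 0, a quadratic in δ.
By the quadratic formula (taking the positive root), δ = (−55 + √9533.32) / 52 ≈ 0.8200.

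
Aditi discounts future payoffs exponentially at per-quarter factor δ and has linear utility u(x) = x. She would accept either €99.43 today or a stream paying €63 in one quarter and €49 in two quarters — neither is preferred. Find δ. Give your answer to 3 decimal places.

Present value of the stream is 63·δ + 49·δ². Indifference gives 63δ + 49δ² = 99.43.
So 49δ² + 63δ − 99.43 = 0.
The positive root is δ = [−63 + √(63² + 4·49·99.43)] / (2·49) = (−63 + 153.158)/98 ≈ 0.920.

δ ≈ 0.920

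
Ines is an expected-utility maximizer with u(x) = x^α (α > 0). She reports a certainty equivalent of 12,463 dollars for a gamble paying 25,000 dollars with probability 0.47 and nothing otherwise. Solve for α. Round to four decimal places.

Since u(0) = 0, the lottery's EU is 0.47·25000^α.
Setting u(12463) equal to that: 12463^α = 0.47·25000^α ⇒ (12463/25000)^α = 0.47.
Taking logs: α·ln(12463/25000) = ln(0.47), so α = -0.7550226 / -0.6961116 ≈ 1.0846.

α ≈ 1.0846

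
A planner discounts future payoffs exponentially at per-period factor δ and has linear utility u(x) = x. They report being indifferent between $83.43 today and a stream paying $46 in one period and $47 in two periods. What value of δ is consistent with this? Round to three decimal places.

δ ≈ 0.930

Equating present values: 83.43 = 46δ + 47δ².
So 47δ² + 46δ − 83.43 = 0.
The positive root is δ = [−46 + √(46² + 4·47·83.43)] / (2·47) = (−46 + 133.420)/94 ≈ 0.930.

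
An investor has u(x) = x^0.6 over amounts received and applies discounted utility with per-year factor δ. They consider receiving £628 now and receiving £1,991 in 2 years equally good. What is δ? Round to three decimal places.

δ ≈ 0.707

The payoff in 2 years is discounted by δ^2, so u(628) = δ^2·u(1991) and δ^2 = u(628)/u(1991).
With u(x) = x^0.6: δ^2 = 628^0.6/1991^0.6 = (628/1991)^0.6 = 0.50042.
Hence δ = (0.50042)^(1/2) = 0.70740.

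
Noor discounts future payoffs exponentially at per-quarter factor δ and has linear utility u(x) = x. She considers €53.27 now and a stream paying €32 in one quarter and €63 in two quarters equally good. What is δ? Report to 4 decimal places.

Present value of the stream is 32·δ + 63·δ². Indifference gives 32δ + 63δ² = 53.27.
That is, 63δ² + 32δ − 53.27 = 0, a quadratic in δ.
The positive root is δ = [−32 + √(32² + 4·63·53.27)] / (2·63) = (−32 + 120.200)/126 ≈ 0.7000.

δ ≈ 0.7000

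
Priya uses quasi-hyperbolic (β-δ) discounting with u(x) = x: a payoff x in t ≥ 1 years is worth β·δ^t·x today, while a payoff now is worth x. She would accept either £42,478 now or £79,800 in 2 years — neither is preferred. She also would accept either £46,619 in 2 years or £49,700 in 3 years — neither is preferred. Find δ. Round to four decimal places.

δ ≈ 0.9380

Both payoffs in the second observation are in the future, so β drops out: δ^2·46619 = δ^3·49700 ⇒ δ = 46619/49700 = 0.93801.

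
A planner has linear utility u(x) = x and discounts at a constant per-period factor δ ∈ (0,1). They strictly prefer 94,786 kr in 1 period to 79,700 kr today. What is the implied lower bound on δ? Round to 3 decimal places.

δ > 0.841

Under u(x) = x this choice says 79700 < δ·94786.
So δ > 79700/94786 = 0.84084.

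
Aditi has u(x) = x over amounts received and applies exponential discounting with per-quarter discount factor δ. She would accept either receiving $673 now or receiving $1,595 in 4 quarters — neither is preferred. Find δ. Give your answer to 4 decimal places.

Equating discounted utilities: u(673) = δ^4·u(1595) ⇒ δ^4 = u(673)/u(1595).
With u(x) = x: δ^4 = 673/1595 = 0.42194.
Taking the 4th root: δ = 0.42194^(1/4) ≈ 0.8060.

δ ≈ 0.8060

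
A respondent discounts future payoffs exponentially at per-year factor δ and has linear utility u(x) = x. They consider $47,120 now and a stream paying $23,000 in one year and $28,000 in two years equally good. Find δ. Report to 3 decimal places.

Present value of the stream is 23000·δ + 28000·δ². Indifference gives 23000δ + 28000δ² = 47120.
So 28000δ² + 23000δ − 47120 = 0.
δ = (−23000 + √(23000² + 4·28000·47120)) / (2·28000) = (−23000 + √5806440000.00) / 56000 ≈ 0.950.

δ ≈ 0.950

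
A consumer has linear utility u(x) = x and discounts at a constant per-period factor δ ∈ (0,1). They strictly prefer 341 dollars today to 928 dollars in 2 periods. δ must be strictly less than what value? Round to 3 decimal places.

Comparing present values: 341 > δ^2·928.
Dividing by 928: δ^2 < 0.36746. Both sides are positive, so the square root keeps the direction.
δ < (341/928)^(1/2) ≈ 0.606.

δ < 0.606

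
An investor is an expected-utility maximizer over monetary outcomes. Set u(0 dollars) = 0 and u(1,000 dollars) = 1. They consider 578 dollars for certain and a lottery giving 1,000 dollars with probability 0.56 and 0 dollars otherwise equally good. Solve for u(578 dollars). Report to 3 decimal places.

0.560

The indifference gives u(578 dollars) = 0.56·u(1,000 dollars) + 0.44·u(0 dollars) = 0.56·1 + 0.44·0 = 0.56.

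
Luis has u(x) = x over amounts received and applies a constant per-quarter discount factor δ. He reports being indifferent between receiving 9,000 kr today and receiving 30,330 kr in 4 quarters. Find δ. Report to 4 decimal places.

δ ≈ 0.7381

Indifference means u(9000) = δ^4 · u(30330), so δ^4 = u(9000)/u(30330).
With u(x) = x: δ^4 = 9000/30330 = 0.29674.
Hence δ = (0.29674)^(1/4) = 0.738061.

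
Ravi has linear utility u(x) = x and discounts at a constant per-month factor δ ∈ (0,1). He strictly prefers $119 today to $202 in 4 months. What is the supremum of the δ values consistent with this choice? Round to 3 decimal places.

δ < 0.876

The preference means 119 > δ^4·202.
Hence δ^4 < 119/202 = 0.58911, and x ↦ x^(1/4) is increasing on (0,∞).
δ < 0.58911^(1/4) = 0.876.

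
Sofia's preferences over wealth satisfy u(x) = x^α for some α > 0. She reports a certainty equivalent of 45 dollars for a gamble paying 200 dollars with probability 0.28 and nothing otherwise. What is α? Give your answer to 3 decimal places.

α ≈ 0.853

The lottery's expected utility is 0.28·u(200) + 0.72·u(0) = 0.28·200^α (since u(0) = 0 for α > 0).
Setting u(45) equal to that: 45^α = 0.28·200^α ⇒ (45/200)^α = 0.28.
Taking logs: α·ln(45/200) = ln(0.28), so α = -1.272966 / -1.491655 ≈ 0.853.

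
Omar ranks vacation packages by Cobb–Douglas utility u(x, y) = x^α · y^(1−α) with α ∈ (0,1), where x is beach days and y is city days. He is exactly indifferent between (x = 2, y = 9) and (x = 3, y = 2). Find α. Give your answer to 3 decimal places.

Set the two utilities equal: 2^α·9^(1−α) = 3^α·2^(1−α).
Taking logs: α·ln 2 + (1−α)·ln 9 = α·ln 3 + (1−α)·ln 2, i.e. α·-0.405465 = (1−α)·-1.504077.
With A = -0.405465 and B = -1.504077: α·A = (1−α)·B, so α = B/(A+B) = -1.504077/-1.909542 ≈ 0.788.

α ≈ 0.788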